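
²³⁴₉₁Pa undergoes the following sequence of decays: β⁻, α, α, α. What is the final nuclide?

Start: (A, Z) = (234, 91).
After β⁻: (234, 92).
After α: (230, 90).
After α: (226, 88).
After α: (222, 86).
Z = 86 is radon.

Rn-222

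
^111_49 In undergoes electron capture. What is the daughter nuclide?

Cd-111

Electron capture: mass number changes by +0, atomic number by -1.
A: 111 = 111; Z: 49 − 1 = 48.
Z = 48 is cadmium, so the daughter is ^111_48 Cd.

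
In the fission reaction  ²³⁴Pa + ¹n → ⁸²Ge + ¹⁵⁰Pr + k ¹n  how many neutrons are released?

3

Conserve mass number: 235 = 82 + 150 + k, so k = 235 − 232 = 3.
Check atomic number: 91 = 32 + 59 + 0 = 91. ✓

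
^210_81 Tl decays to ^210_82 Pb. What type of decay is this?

ΔA = 210 − 210 = 0; ΔZ = 82 − 81 = +1.
A is unchanged and Z rises by 1 — a neutron has become a proton (β⁻ decay).

beta-minus decay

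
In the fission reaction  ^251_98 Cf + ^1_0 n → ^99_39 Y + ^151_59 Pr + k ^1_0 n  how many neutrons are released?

2

Conserve mass number: 252 = 99 + 151 + k, so k = 252 − 250 = 2.
Check atomic number: 98 = 39 + 59 + 0 = 98. ✓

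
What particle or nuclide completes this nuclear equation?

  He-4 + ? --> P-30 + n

Al-27

Conserve mass number: 4 + A = 30 + 1, so A = 27.
Conserve atomic number: 2 + Z = 15 + 0, so Z = 13.
Z = 13 is aluminium, so the species is Al-27.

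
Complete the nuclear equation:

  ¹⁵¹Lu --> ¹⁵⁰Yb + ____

Conserve mass number: 151 = 150 + A, so A = 1.
Conserve atomic number: 71 = 70 + Z, so Z = 1.
A = 1 and Z = 1 is ¹H — a proton.

proton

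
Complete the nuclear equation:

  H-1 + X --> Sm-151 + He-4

Eu-154

Conserve mass number: 1 + A = 151 + 4, so A = 154.
Conserve atomic number: 1 + Z = 62 + 2, so Z = 63.
Z = 63 is europium, so the species is Eu-154.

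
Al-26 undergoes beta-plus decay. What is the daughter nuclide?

Beta-plus decay: mass number changes by +0, atomic number by -1.
A: 26 = 26; Z: 13 − 1 = 12.
Z = 12 is magnesium, so the daughter is Mg-26.

Mg-26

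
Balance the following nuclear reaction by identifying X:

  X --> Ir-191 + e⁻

Conserve mass number: A = 191 + 0, so A = 191.
Conserve atomic number: Z = 77 − 1, so Z = 76.
Z = 76 is osmium, so the species is Os-191.

Os-191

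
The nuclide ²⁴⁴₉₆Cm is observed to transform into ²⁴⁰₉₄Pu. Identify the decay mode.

ΔA = 240 − 244 = -4; ΔZ = 94 − 96 = -2.
A drops by 4 and Z drops by 2 — the signature of alpha emission.

alpha decay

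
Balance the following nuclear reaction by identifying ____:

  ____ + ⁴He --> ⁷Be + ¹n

alpha particle

Conserve mass number: A + 4 = 7 + 1, so A = 4.
Conserve atomic number: Z + 2 = 4 + 0, so Z = 2.
A = 4 and Z = 2 is ⁴He — an alpha particle.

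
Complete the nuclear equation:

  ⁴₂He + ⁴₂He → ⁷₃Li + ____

proton

Conserve mass number: 4 + 4 = 7 + A, so A = 1.
Conserve atomic number: 2 + 2 = 3 + Z, so Z = 1.
A = 1 and Z = 1 is ¹₁H — a proton.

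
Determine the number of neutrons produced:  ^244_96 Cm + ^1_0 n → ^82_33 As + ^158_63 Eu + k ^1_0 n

Conserve mass number: 245 = 82 + 158 + k, so k = 245 − 240 = 5.
Check atomic number: 96 = 33 + 63 + 0 = 96. ✓

5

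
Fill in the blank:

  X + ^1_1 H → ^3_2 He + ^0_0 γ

deuteron

Conserve mass number: A + 1 = 3 + 0, so A = 2.
Conserve atomic number: Z + 1 = 2 + 0, so Z = 1.
A = 2 and Z = 1 is ^2_1 H — a deuteron.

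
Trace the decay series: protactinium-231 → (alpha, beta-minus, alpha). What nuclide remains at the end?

Ra-223

Start: (A, Z) = (231, 91).
After α: (227, 89).
After β⁻: (227, 90).
After α: (223, 88).
Z = 88 is radium.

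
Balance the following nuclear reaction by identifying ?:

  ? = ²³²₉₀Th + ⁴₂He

U-236

Conserve mass number: A = 232 + 4, so A = 236.
Conserve atomic number: Z = 90 + 2, so Z = 92.
Z = 92 is uranium, so the species is ²³⁶₉₂U.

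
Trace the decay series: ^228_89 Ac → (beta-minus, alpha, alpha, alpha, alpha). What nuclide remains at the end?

Pb-212

Start: (A, Z) = (228, 89).
After β⁻: (228, 90).
After α: (224, 88).
After α: (220, 86).
After α: (216, 84).
After α: (212, 82).
Z = 82 is lead.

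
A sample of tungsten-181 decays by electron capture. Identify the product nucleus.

Ta-181

Electron capture: mass number changes by +0, atomic number by -1.
A: 181 = 181; Z: 74 − 1 = 73.
Z = 73 is tantalum, so the daughter is tantalum-181.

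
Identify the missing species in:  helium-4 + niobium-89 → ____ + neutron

Conserve mass number: 4 + 89 = A + 1, so A = 92.
Conserve atomic number: 2 + 41 = Z + 0, so Z = 43.
Z = 43 is technetium, so the species is technetium-92.

Tc-92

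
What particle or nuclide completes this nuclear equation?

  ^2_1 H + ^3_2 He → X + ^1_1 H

Conserve mass number: 2 + 3 = A + 1, so A = 4.
Conserve atomic number: 1 + 2 = Z + 1, so Z = 2.
A = 4 and Z = 2 is ^4_2 He — an alpha particle.

He-4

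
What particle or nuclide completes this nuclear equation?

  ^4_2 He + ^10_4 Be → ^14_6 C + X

gamma ray

Conserve mass number: 4 + 10 = 14 + A, so A = 0.
Conserve atomic number: 2 + 4 = 6 + Z, so Z = 0.
A = 0 and Z = 0 is ^0_0 γ — a gamma ray.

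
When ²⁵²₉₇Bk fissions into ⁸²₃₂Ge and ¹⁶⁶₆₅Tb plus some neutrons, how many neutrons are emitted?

4

Conserve mass number: 252 = 82 + 166 + k, so k = 252 − 248 = 4.
Check atomic number: 97 = 32 + 65 + 0 = 97. ✓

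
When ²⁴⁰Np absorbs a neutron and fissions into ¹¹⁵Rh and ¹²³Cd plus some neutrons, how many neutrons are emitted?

Conserve mass number: 241 = 115 + 123 + k, so k = 241 − 238 = 3.
Check atomic number: 93 = 45 + 48 + 0 = 93. ✓

3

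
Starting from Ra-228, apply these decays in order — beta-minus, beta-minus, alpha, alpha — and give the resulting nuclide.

Start: (A, Z) = (228, 88).
After β⁻: (228, 89).
After β⁻: (228, 90).
After α: (224, 88).
After α: (220, 86).
Z = 86 is radon.

Rn-220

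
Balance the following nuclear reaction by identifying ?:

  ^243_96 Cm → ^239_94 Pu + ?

Conserve mass number: 243 = 239 + A, so A = 4.
Conserve atomic number: 96 = 94 + Z, so Z = 2.
A = 4 and Z = 2 is ^4_2 He — an alpha particle.

alpha particle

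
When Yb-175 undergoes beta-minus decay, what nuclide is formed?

Beta-minus decay: mass number changes by +0, atomic number by +1.
A: 175 = 175; Z: 70 + 1 = 71.
Z = 71 is lutetium, so the daughter is Lu-175.

Lu-175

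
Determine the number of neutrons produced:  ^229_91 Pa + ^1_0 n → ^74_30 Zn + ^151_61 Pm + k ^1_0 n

5

Conserve mass number: 230 = 74 + 151 + k, so k = 230 − 225 = 5.
Check atomic number: 91 = 30 + 61 + 0 = 91. ✓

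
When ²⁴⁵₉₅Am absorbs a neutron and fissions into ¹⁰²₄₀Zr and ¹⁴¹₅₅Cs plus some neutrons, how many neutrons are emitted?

Conserve mass number: 246 = 102 + 141 + k, so k = 246 − 243 = 3.
Check atomic number: 95 = 40 + 55 + 0 = 95. ✓

3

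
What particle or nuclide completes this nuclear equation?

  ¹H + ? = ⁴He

Conserve mass number: 1 + A = 4, so A = 3.
Conserve atomic number: 1 + Z = 2, so Z = 1.
A = 3 and Z = 1 is ³H — a triton.

triton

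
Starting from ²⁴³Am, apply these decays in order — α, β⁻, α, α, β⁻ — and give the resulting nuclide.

Pa-231

Start: (A, Z) = (243, 95).
After α: (239, 93).
After β⁻: (239, 94).
After α: (235, 92).
After α: (231, 90).
After β⁻: (231, 91).
Z = 91 is protactinium.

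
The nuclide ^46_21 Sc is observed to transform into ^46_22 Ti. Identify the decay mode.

ΔA = 46 − 46 = 0; ΔZ = 22 − 21 = +1.
A is unchanged and Z rises by 1 — a neutron has become a proton (β⁻ decay).

beta-minus decay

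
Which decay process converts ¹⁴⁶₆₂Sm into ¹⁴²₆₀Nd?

alpha decay

ΔA = 142 − 146 = -4; ΔZ = 60 − 62 = -2.
A drops by 4 and Z drops by 2 — the signature of alpha emission.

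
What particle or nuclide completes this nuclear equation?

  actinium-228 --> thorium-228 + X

Conserve mass number: 228 = 228 + A, so A = 0.
Conserve atomic number: 89 = 90 + Z, so Z = -1.
A = 0 and Z = -1 is e⁻ — a beta-minus particle.

beta-minus particle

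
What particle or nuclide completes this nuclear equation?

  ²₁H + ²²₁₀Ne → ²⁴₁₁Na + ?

Conserve mass number: 2 + 22 = 24 + A, so A = 0.
Conserve atomic number: 1 + 10 = 11 + Z, so Z = 0.
A = 0 and Z = 0 is ⁰₀γ — a gamma ray.

gamma ray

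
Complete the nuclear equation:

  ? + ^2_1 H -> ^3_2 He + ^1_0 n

deuteron

Conserve mass number: A + 2 = 3 + 1, so A = 2.
Conserve atomic number: Z + 1 = 2 + 0, so Z = 1.
A = 2 and Z = 1 is ^2_1 H — a deuteron.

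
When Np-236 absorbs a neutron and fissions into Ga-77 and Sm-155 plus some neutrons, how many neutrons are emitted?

5

Conserve mass number: 237 = 77 + 155 + k, so k = 237 − 232 = 5.
Check atomic number: 93 = 31 + 62 + 0 = 93. ✓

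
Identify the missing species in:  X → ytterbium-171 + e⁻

Conserve mass number: A = 171 + 0, so A = 171.
Conserve atomic number: Z = 70 − 1, so Z = 69.
Z = 69 is thulium, so the species is thulium-171.

Tm-171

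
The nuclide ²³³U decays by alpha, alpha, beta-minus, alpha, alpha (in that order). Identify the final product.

Start: (A, Z) = (233, 92).
After α: (229, 90).
After α: (225, 88).
After β⁻: (225, 89).
After α: (221, 87).
After α: (217, 85).
Z = 85 is astatine.

At-217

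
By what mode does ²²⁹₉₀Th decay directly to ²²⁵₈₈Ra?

alpha decay

ΔA = 225 − 229 = -4; ΔZ = 88 − 90 = -2.
A drops by 4 and Z drops by 2 — the signature of alpha emission.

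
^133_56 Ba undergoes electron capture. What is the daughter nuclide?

Electron capture: mass number changes by +0, atomic number by -1.
A: 133 = 133; Z: 56 − 1 = 55.
Z = 55 is caesium, so the daughter is ^133_55 Cs.

Cs-133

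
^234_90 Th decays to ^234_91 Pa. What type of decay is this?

beta-minus decay

ΔA = 234 − 234 = 0; ΔZ = 91 − 90 = +1.
A is unchanged and Z rises by 1 — a neutron has become a proton (β⁻ decay).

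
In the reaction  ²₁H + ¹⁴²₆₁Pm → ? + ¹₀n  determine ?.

Sm-143

Conserve mass number: 2 + 142 = A + 1, so A = 143.
Conserve atomic number: 1 + 61 = Z + 0, so Z = 62.
Z = 62 is samarium, so the species is ¹⁴³₆₂Sm.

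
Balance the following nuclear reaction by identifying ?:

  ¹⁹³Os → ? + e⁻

Conserve mass number: 193 = A + 0, so A = 193.
Conserve atomic number: 76 = Z − 1, so Z = 77.
Z = 77 is iridium, so the species is ¹⁹³Ir.

Ir-193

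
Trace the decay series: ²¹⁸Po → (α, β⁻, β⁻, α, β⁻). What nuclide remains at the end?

Start: (A, Z) = (218, 84).
After α: (214, 82).
After β⁻: (214, 83).
After β⁻: (214, 84).
After α: (210, 82).
After β⁻: (210, 83).
Z = 83 is bismuth.

Bi-210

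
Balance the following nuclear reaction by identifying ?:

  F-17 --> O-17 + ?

Conserve mass number: 17 = 17 + A, so A = 0.
Conserve atomic number: 9 = 8 + Z, so Z = 1.
A = 0 and Z = 1 is e⁺ — a positron.

positron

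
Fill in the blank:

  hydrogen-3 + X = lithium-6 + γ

He-3

Conserve mass number: 3 + A = 6 + 0, so A = 3.
Conserve atomic number: 1 + Z = 3 + 0, so Z = 2.
Z = 2 is helium, so the species is helium-3.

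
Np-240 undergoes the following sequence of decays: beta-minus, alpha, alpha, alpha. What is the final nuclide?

Ra-228

Start: (A, Z) = (240, 93).
After β⁻: (240, 94).
After α: (236, 92).
After α: (232, 90).
After α: (228, 88).
Z = 88 is radium.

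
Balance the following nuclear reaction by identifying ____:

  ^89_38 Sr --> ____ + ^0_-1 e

Y-89

Conserve mass number: 89 = A + 0, so A = 89.
Conserve atomic number: 38 = Z − 1, so Z = 39.
Z = 39 is yttrium, so the species is ^89_39 Y.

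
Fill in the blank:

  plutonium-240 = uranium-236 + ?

Conserve mass number: 240 = 236 + A, so A = 4.
Conserve atomic number: 94 = 92 + Z, so Z = 2.
A = 4 and Z = 2 is helium-4 — an alpha particle.

alpha particle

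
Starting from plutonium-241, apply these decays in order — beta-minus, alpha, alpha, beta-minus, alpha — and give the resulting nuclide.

Start: (A, Z) = (241, 94).
After β⁻: (241, 95).
After α: (237, 93).
After α: (233, 91).
After β⁻: (233, 92).
After α: (229, 90).
Z = 90 is thorium.

Th-229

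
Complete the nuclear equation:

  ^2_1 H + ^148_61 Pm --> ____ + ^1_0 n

Conserve mass number: 2 + 148 = A + 1, so A = 149.
Conserve atomic number: 1 + 61 = Z + 0, so Z = 62.
Z = 62 is samarium, so the species is ^149_62 Sm.

Sm-149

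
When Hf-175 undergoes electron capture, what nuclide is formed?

Electron capture: mass number changes by +0, atomic number by -1.
A: 175 = 175; Z: 72 − 1 = 71.
Z = 71 is lutetium, so the daughter is Lu-175.

Lu-175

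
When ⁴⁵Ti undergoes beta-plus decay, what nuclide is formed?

Beta-plus decay: mass number changes by +0, atomic number by -1.
A: 45 = 45; Z: 22 − 1 = 21.
Z = 21 is scandium, so the daughter is ⁴⁵Sc.

Sc-45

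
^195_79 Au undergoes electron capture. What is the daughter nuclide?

Electron capture: mass number changes by +0, atomic number by -1.
A: 195 = 195; Z: 79 − 1 = 78.
Z = 78 is platinum, so the daughter is ^195_78 Pt.

Pt-195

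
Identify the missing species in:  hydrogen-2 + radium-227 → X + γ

Ac-229

Conserve mass number: 2 + 227 = A + 0, so A = 229.
Conserve atomic number: 1 + 88 = Z + 0, so Z = 89.
Z = 89 is actinium, so the species is actinium-229.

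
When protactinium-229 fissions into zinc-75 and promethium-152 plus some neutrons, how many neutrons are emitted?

2

Conserve mass number: 229 = 75 + 152 + k, so k = 229 − 227 = 2.
Check atomic number: 91 = 30 + 61 + 0 = 91. ✓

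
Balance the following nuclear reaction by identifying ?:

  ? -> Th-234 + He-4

Conserve mass number: A = 234 + 4, so A = 238.
Conserve atomic number: Z = 90 + 2, so Z = 92.
Z = 92 is uranium, so the species is U-238.

U-238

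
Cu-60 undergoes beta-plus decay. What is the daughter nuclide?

Beta-plus decay: mass number changes by +0, atomic number by -1.
A: 60 = 60; Z: 29 − 1 = 28.
Z = 28 is nickel, so the daughter is Ni-60.

Ni-60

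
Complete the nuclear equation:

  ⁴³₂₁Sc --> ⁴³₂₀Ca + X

positron

Conserve mass number: 43 = 43 + A, so A = 0.
Conserve atomic number: 21 = 20 + Z, so Z = 1.
A = 0 and Z = 1 is ⁰₁e — a positron.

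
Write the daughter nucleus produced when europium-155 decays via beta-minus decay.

Beta-minus decay: mass number changes by +0, atomic number by +1.
A: 155 = 155; Z: 63 + 1 = 64.
Z = 64 is gadolinium, so the daughter is gadolinium-155.

Gd-155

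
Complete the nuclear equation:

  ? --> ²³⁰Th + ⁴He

U-234

Conserve mass number: A = 230 + 4, so A = 234.
Conserve atomic number: Z = 90 + 2, so Z = 92.
Z = 92 is uranium, so the species is ²³⁴U.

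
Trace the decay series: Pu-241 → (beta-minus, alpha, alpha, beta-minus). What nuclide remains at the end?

Start: (A, Z) = (241, 94).
After β⁻: (241, 95).
After α: (237, 93).
After α: (233, 91).
After β⁻: (233, 92).
Z = 92 is uranium.

U-233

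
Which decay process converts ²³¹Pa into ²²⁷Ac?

ΔA = 227 − 231 = -4; ΔZ = 89 − 91 = -2.
A drops by 4 and Z drops by 2 — the signature of alpha emission.

alpha decay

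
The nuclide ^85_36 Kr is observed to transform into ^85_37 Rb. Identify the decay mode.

beta-minus decay

ΔA = 85 − 85 = 0; ΔZ = 37 − 36 = +1.
A is unchanged and Z rises by 1 — a neutron has become a proton (β⁻ decay).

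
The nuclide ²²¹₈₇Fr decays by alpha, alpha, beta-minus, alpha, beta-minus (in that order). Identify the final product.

Start: (A, Z) = (221, 87).
After α: (217, 85).
After α: (213, 83).
After β⁻: (213, 84).
After α: (209, 82).
After β⁻: (209, 83).
Z = 83 is bismuth.

Bi-209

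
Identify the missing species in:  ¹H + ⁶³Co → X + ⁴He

Conserve mass number: 1 + 63 = A + 4, so A = 60.
Conserve atomic number: 1 + 27 = Z + 2, so Z = 26.
Z = 26 is iron, so the species is ⁶⁰Fe.

Fe-60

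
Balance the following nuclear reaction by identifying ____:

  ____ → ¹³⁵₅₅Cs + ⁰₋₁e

Xe-135

Conserve mass number: A = 135 + 0, so A = 135.
Conserve atomic number: Z = 55 − 1, so Z = 54.
Z = 54 is xenon, so the species is ¹³⁵₅₄Xe.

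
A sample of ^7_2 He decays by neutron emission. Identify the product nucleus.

He-6

Neutron emission: mass number changes by -1, atomic number by +0.
A: 7 − 1 = 6; Z: 2 = 2.
Z = 2 is helium, so the daughter is ^6_2 He.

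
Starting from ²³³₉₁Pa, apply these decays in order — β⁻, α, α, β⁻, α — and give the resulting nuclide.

Start: (A, Z) = (233, 91).
After β⁻: (233, 92).
After α: (229, 90).
After α: (225, 88).
After β⁻: (225, 89).
After α: (221, 87).
Z = 87 is francium.

Fr-221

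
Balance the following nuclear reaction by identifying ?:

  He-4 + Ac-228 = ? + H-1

Th-231

Conserve mass number: 4 + 228 = A + 1, so A = 231.
Conserve atomic number: 2 + 89 = Z + 1, so Z = 90.
Z = 90 is thorium, so the species is Th-231.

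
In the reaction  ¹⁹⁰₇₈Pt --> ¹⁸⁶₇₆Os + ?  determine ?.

alpha particle

Conserve mass number: 190 = 186 + A, so A = 4.
Conserve atomic number: 78 = 76 + Z, so Z = 2.
A = 4 and Z = 2 is ⁴₂He — an alpha particle.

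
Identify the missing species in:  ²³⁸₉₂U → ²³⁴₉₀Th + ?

Conserve mass number: 238 = 234 + A, so A = 4.
Conserve atomic number: 92 = 90 + Z, so Z = 2.
A = 4 and Z = 2 is ⁴₂He — an alpha particle.

alpha particle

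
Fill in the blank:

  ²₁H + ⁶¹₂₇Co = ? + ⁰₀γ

Conserve mass number: 2 + 61 = A + 0, so A = 63.
Conserve atomic number: 1 + 27 = Z + 0, so Z = 28.
Z = 28 is nickel, so the species is ⁶³₂₈Ni.

Ni-63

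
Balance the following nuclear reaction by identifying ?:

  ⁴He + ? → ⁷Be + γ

He-3

Conserve mass number: 4 + A = 7 + 0, so A = 3.
Conserve atomic number: 2 + Z = 4 + 0, so Z = 2.
Z = 2 is helium, so the species is ³He.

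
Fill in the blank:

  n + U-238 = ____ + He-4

Conserve mass number: 1 + 238 = A + 4, so A = 235.
Conserve atomic number: 0 + 92 = Z + 2, so Z = 90.
Z = 90 is thorium, so the species is Th-235.

Th-235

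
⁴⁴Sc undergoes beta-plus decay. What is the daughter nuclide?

Ca-44

Beta-plus decay: mass number changes by +0, atomic number by -1.
A: 44 = 44; Z: 21 − 1 = 20.
Z = 20 is calcium, so the daughter is ⁴⁴Ca.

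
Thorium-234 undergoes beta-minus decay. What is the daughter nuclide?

Beta-minus decay: mass number changes by +0, atomic number by +1.
A: 234 = 234; Z: 90 + 1 = 91.
Z = 91 is protactinium, so the daughter is protactinium-234.

Pa-234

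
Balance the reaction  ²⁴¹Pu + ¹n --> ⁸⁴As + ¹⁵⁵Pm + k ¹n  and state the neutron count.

3

Conserve mass number: 242 = 84 + 155 + k, so k = 242 − 239 = 3.
Check atomic number: 94 = 33 + 61 + 0 = 94. ✓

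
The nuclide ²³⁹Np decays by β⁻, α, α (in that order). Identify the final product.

Start: (A, Z) = (239, 93).
After β⁻: (239, 94).
After α: (235, 92).
After α: (231, 90).
Z = 90 is thorium.

Th-231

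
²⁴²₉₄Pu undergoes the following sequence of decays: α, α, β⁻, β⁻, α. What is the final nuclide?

Th-230

Start: (A, Z) = (242, 94).
After α: (238, 92).
After α: (234, 90).
After β⁻: (234, 91).
After β⁻: (234, 92).
After α: (230, 90).
Z = 90 is thorium.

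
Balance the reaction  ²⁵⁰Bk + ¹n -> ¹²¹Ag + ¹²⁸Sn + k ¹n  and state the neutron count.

2

Conserve mass number: 251 = 121 + 128 + k, so k = 251 − 249 = 2.
Check atomic number: 97 = 47 + 50 + 0 = 97. ✓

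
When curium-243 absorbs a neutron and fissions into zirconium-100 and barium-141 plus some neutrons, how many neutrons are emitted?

3

Conserve mass number: 244 = 100 + 141 + k, so k = 244 − 241 = 3.
Check atomic number: 96 = 40 + 56 + 0 = 96. ✓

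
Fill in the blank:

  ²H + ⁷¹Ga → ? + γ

Ge-73

Conserve mass number: 2 + 71 = A + 0, so A = 73.
Conserve atomic number: 1 + 31 = Z + 0, so Z = 32.
Z = 32 is germanium, so the species is ⁷³Ge.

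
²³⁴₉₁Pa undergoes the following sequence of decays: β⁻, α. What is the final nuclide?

Th-230

Start: (A, Z) = (234, 91).
After β⁻: (234, 92).
After α: (230, 90).
Z = 90 is thorium.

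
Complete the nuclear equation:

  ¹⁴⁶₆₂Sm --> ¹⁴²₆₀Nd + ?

alpha particle

Conserve mass number: 146 = 142 + A, so A = 4.
Conserve atomic number: 62 = 60 + Z, so Z = 2.
A = 4 and Z = 2 is ⁴₂He — an alpha particle.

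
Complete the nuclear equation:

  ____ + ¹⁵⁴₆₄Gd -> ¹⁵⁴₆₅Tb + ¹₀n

Conserve mass number: A + 154 = 154 + 1, so A = 1.
Conserve atomic number: Z + 64 = 65 + 0, so Z = 1.
A = 1 and Z = 1 is ¹₁H — a proton.

proton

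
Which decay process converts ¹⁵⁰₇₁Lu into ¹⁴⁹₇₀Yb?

proton emission

ΔA = 149 − 150 = -1; ΔZ = 70 − 71 = -1.
A drops by 1 and Z drops by 1 — a proton was emitted.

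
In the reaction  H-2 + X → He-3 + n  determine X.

Conserve mass number: 2 + A = 3 + 1, so A = 2.
Conserve atomic number: 1 + Z = 2 + 0, so Z = 1.
A = 2 and Z = 1 is H-2 — a deuteron.

deuteron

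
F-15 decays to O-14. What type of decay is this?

proton emission

ΔA = 14 − 15 = -1; ΔZ = 8 − 9 = -1.
A drops by 1 and Z drops by 1 — a proton was emitted.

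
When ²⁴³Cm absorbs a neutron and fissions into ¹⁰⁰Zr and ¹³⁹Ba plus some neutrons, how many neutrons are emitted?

Conserve mass number: 244 = 100 + 139 + k, so k = 244 − 239 = 5.
Check atomic number: 96 = 40 + 56 + 0 = 96. ✓

5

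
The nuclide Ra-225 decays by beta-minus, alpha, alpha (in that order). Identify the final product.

At-217

Start: (A, Z) = (225, 88).
After β⁻: (225, 89).
After α: (221, 87).
After α: (217, 85).
Z = 85 is astatine.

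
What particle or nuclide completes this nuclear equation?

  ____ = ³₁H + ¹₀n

H-4

Conserve mass number: A = 3 + 1, so A = 4.
Conserve atomic number: Z = 1 + 0, so Z = 1.
Z = 1 is hydrogen, so the species is ⁴₁H.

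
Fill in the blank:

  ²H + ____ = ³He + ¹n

deuteron

Conserve mass number: 2 + A = 3 + 1, so A = 2.
Conserve atomic number: 1 + Z = 2 + 0, so Z = 1.
A = 2 and Z = 1 is ²H — a deuteron.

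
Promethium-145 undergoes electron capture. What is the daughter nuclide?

Nd-145

Electron capture: mass number changes by +0, atomic number by -1.
A: 145 = 145; Z: 61 − 1 = 60.
Z = 60 is neodymium, so the daughter is neodymium-145.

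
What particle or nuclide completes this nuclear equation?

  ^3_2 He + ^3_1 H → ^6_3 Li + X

Conserve mass number: 3 + 3 = 6 + A, so A = 0.
Conserve atomic number: 2 + 1 = 3 + Z, so Z = 0.
A = 0 and Z = 0 is ^0_0 γ — a gamma ray.

gamma ray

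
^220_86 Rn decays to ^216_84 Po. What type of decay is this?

alpha decay

ΔA = 216 − 220 = -4; ΔZ = 84 − 86 = -2.
A drops by 4 and Z drops by 2 — the signature of alpha emission.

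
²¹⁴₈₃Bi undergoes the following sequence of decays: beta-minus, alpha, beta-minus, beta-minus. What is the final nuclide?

Start: (A, Z) = (214, 83).
After β⁻: (214, 84).
After α: (210, 82).
After β⁻: (210, 83).
After β⁻: (210, 84).
Z = 84 is polonium.

Po-210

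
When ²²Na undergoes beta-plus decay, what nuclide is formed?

Beta-plus decay: mass number changes by +0, atomic number by -1.
A: 22 = 22; Z: 11 − 1 = 10.
Z = 10 is neon, so the daughter is ²²Ne.

Ne-22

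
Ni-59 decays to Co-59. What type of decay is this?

ΔA = 59 − 59 = 0; ΔZ = 27 − 28 = -1.
A is unchanged and Z drops by 1 — a proton has become a neutron (β⁺ emission or electron capture).

beta-plus decay or electron capture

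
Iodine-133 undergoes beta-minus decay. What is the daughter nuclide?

Beta-minus decay: mass number changes by +0, atomic number by +1.
A: 133 = 133; Z: 53 + 1 = 54.
Z = 54 is xenon, so the daughter is xenon-133.

Xe-133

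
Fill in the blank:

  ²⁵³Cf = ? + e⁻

Conserve mass number: 253 = A + 0, so A = 253.
Conserve atomic number: 98 = Z − 1, so Z = 99.
Z = 99 is einsteinium, so the species is ²⁵³Es.

Es-253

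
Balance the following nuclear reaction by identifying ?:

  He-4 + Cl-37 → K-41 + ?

Conserve mass number: 4 + 37 = 41 + A, so A = 0.
Conserve atomic number: 2 + 17 = 19 + Z, so Z = 0.
A = 0 and Z = 0 is γ — a gamma ray.

gamma ray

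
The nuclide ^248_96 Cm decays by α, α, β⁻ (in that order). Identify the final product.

Np-240

Start: (A, Z) = (248, 96).
After α: (244, 94).
After α: (240, 92).
After β⁻: (240, 93).
Z = 93 is neptunium.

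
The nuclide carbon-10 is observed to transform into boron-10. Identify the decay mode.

beta-plus decay or electron capture

ΔA = 10 − 10 = 0; ΔZ = 5 − 6 = -1.
A is unchanged and Z drops by 1 — a proton has become a neutron (β⁺ emission or electron capture).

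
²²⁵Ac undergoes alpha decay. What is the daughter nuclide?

Fr-221

Alpha decay: mass number changes by -4, atomic number by -2.
A: 225 − 4 = 221; Z: 89 − 2 = 87.
Z = 87 is francium, so the daughter is ²²¹Fr.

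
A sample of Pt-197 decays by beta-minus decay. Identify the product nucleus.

Au-197

Beta-minus decay: mass number changes by +0, atomic number by +1.
A: 197 = 197; Z: 78 + 1 = 79.
Z = 79 is gold, so the daughter is Au-197.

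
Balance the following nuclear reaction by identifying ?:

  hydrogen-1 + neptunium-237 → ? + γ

Pu-238

Conserve mass number: 1 + 237 = A + 0, so A = 238.
Conserve atomic number: 1 + 93 = Z + 0, so Z = 94.
Z = 94 is plutonium, so the species is plutonium-238.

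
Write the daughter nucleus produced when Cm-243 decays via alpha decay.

Alpha decay: mass number changes by -4, atomic number by -2.
A: 243 − 4 = 239; Z: 96 − 2 = 94.
Z = 94 is plutonium, so the daughter is Pu-239.

Pu-239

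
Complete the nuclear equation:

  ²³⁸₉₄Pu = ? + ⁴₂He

U-234

Conserve mass number: 238 = A + 4, so A = 234.
Conserve atomic number: 94 = Z + 2, so Z = 92.
Z = 92 is uranium, so the species is ²³⁴₉₂U.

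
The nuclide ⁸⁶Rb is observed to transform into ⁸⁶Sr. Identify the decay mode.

ΔA = 86 − 86 = 0; ΔZ = 38 − 37 = +1.
A is unchanged and Z rises by 1 — a neutron has become a proton (β⁻ decay).

beta-minus decay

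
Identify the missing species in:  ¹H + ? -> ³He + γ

Conserve mass number: 1 + A = 3 + 0, so A = 2.
Conserve atomic number: 1 + Z = 2 + 0, so Z = 1.
A = 2 and Z = 1 is ²H — a deuteron.

deuteron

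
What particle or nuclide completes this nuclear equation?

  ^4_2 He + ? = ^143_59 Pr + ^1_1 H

Conserve mass number: 4 + A = 143 + 1, so A = 140.
Conserve atomic number: 2 + Z = 59 + 1, so Z = 58.
Z = 58 is cerium, so the species is ^140_58 Ce.

Ce-140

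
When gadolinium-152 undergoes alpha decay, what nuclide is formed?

Alpha decay: mass number changes by -4, atomic number by -2.
A: 152 − 4 = 148; Z: 64 − 2 = 62.
Z = 62 is samarium, so the daughter is samarium-148.

Sm-148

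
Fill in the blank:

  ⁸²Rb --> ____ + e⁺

Conserve mass number: 82 = A + 0, so A = 82.
Conserve atomic number: 37 = Z + 1, so Z = 36.
Z = 36 is krypton, so the species is ⁸²Kr.

Kr-82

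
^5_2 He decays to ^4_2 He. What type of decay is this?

ΔA = 4 − 5 = -1; ΔZ = 2 − 2 = +0.
A drops by 1 with Z unchanged — a neutron was emitted.

neutron emission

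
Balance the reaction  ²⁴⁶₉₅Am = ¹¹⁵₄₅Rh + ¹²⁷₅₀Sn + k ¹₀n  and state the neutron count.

4

Conserve mass number: 246 = 115 + 127 + k, so k = 246 − 242 = 4.
Check atomic number: 95 = 45 + 50 + 0 = 95. ✓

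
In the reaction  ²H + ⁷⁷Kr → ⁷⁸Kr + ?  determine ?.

Conserve mass number: 2 + 77 = 78 + A, so A = 1.
Conserve atomic number: 1 + 36 = 36 + Z, so Z = 1.
A = 1 and Z = 1 is ¹H — a proton.

proton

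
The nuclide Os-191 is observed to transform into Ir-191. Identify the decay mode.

beta-minus decay

ΔA = 191 − 191 = 0; ΔZ = 77 − 76 = +1.
A is unchanged and Z rises by 1 — a neutron has become a proton (β⁻ decay).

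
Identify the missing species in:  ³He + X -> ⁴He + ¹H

deuteron

Conserve mass number: 3 + A = 4 + 1, so A = 2.
Conserve atomic number: 2 + Z = 2 + 1, so Z = 1.
A = 2 and Z = 1 is ²H — a deuteron.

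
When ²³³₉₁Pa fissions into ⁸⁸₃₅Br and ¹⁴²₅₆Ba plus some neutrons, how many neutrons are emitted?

Conserve mass number: 233 = 88 + 142 + k, so k = 233 − 230 = 3.
Check atomic number: 91 = 35 + 56 + 0 = 91. ✓

3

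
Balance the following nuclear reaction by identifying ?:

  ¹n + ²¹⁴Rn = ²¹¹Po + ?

alpha particle

Conserve mass number: 1 + 214 = 211 + A, so A = 4.
Conserve atomic number: 0 + 86 = 84 + Z, so Z = 2.
A = 4 and Z = 2 is ⁴He — an alpha particle.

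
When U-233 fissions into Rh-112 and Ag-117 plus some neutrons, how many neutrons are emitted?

Conserve mass number: 233 = 112 + 117 + k, so k = 233 − 229 = 4.
Check atomic number: 92 = 45 + 47 + 0 = 92. ✓

4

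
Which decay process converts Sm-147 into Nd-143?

ΔA = 143 − 147 = -4; ΔZ = 60 − 62 = -2.
A drops by 4 and Z drops by 2 — the signature of alpha emission.

alpha decay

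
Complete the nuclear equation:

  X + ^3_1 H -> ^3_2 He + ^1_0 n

Conserve mass number: A + 3 = 3 + 1, so A = 1.
Conserve atomic number: Z + 1 = 2 + 0, so Z = 1.
A = 1 and Z = 1 is ^1_1 H — a proton.

proton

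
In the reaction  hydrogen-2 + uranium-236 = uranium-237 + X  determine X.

Conserve mass number: 2 + 236 = 237 + A, so A = 1.
Conserve atomic number: 1 + 92 = 92 + Z, so Z = 1.
A = 1 and Z = 1 is hydrogen-1 — a proton.

proton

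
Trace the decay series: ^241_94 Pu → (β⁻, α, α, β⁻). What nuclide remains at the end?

Start: (A, Z) = (241, 94).
After β⁻: (241, 95).
After α: (237, 93).
After α: (233, 91).
After β⁻: (233, 92).
Z = 92 is uranium.

U-233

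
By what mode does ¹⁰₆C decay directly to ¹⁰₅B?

beta-plus decay or electron capture

ΔA = 10 − 10 = 0; ΔZ = 5 − 6 = -1.
A is unchanged and Z drops by 1 — a proton has become a neutron (β⁺ emission or electron capture).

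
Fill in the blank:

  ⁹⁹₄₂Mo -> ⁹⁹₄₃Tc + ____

beta-minus particle

Conserve mass number: 99 = 99 + A, so A = 0.
Conserve atomic number: 42 = 43 + Z, so Z = -1.
A = 0 and Z = -1 is ⁰₋₁e — a beta-minus particle.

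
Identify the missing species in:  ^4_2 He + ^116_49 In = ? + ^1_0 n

Conserve mass number: 4 + 116 = A + 1, so A = 119.
Conserve atomic number: 2 + 49 = Z + 0, so Z = 51.
Z = 51 is antimony, so the species is ^119_51 Sb.

Sb-119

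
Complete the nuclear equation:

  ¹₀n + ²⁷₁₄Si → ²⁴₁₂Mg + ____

alpha particle

Conserve mass number: 1 + 27 = 24 + A, so A = 4.
Conserve atomic number: 0 + 14 = 12 + Z, so Z = 2.
A = 4 and Z = 2 is ⁴₂He — an alpha particle.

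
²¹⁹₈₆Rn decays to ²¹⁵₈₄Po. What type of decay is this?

alpha decay

ΔA = 215 − 219 = -4; ΔZ = 84 − 86 = -2.
A drops by 4 and Z drops by 2 — the signature of alpha emission.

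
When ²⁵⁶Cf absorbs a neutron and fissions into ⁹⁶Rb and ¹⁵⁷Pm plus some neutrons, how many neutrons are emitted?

4

Conserve mass number: 257 = 96 + 157 + k, so k = 257 − 253 = 4.
Check atomic number: 98 = 37 + 61 + 0 = 98. ✓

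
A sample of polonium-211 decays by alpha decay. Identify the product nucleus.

Alpha decay: mass number changes by -4, atomic number by -2.
A: 211 − 4 = 207; Z: 84 − 2 = 82.
Z = 82 is lead, so the daughter is lead-207.

Pb-207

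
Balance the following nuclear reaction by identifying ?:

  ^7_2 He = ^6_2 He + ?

neutron

Conserve mass number: 7 = 6 + A, so A = 1.
Conserve atomic number: 2 = 2 + Z, so Z = 0.
A = 1 and Z = 0 is ^1_0 n — a neutron.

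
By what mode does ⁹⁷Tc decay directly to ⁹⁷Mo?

beta-plus decay or electron capture

ΔA = 97 − 97 = 0; ΔZ = 42 − 43 = -1.
A is unchanged and Z drops by 1 — a proton has become a neutron (β⁺ emission or electron capture).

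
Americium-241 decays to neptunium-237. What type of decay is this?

alpha decay

ΔA = 237 − 241 = -4; ΔZ = 93 − 95 = -2.
A drops by 4 and Z drops by 2 — the signature of alpha emission.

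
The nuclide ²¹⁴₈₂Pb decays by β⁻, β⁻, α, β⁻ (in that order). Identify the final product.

Bi-210

Start: (A, Z) = (214, 82).
After β⁻: (214, 83).
After β⁻: (214, 84).
After α: (210, 82).
After β⁻: (210, 83).
Z = 83 is bismuth.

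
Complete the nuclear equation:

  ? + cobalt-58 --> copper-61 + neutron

alpha particle

Conserve mass number: A + 58 = 61 + 1, so A = 4.
Conserve atomic number: Z + 27 = 29 + 0, so Z = 2.
A = 4 and Z = 2 is helium-4 — an alpha particle.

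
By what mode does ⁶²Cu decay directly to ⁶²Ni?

ΔA = 62 − 62 = 0; ΔZ = 28 − 29 = -1.
A is unchanged and Z drops by 1 — a proton has become a neutron (β⁺ emission or electron capture).

beta-plus decay or electron capture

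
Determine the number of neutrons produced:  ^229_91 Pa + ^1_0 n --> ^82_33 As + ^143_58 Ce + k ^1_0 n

5

Conserve mass number: 230 = 82 + 143 + k, so k = 230 − 225 = 5.
Check atomic number: 91 = 33 + 58 + 0 = 91. ✓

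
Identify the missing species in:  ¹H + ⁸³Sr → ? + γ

Conserve mass number: 1 + 83 = A + 0, so A = 84.
Conserve atomic number: 1 + 38 = Z + 0, so Z = 39.
Z = 39 is yttrium, so the species is ⁸⁴Y.

Y-84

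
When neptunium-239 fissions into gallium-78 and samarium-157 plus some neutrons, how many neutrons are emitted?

4

Conserve mass number: 239 = 78 + 157 + k, so k = 239 − 235 = 4.
Check atomic number: 93 = 31 + 62 + 0 = 93. ✓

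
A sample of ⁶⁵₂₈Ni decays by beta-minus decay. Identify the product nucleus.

Beta-minus decay: mass number changes by +0, atomic number by +1.
A: 65 = 65; Z: 28 + 1 = 29.
Z = 29 is copper, so the daughter is ⁶⁵₂₉Cu.

Cu-65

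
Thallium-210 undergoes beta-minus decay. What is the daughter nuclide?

Beta-minus decay: mass number changes by +0, atomic number by +1.
A: 210 = 210; Z: 81 + 1 = 82.
Z = 82 is lead, so the daughter is lead-210.

Pb-210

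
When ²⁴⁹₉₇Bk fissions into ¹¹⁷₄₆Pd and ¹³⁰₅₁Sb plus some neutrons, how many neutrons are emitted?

2

Conserve mass number: 249 = 117 + 130 + k, so k = 249 − 247 = 2.
Check atomic number: 97 = 46 + 51 + 0 = 97. ✓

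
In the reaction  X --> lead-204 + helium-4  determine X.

Po-208

Conserve mass number: A = 204 + 4, so A = 208.
Conserve atomic number: Z = 82 + 2, so Z = 84.
Z = 84 is polonium, so the species is polonium-208.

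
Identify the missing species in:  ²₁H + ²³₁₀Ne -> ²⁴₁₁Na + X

neutron

Conserve mass number: 2 + 23 = 24 + A, so A = 1.
Conserve atomic number: 1 + 10 = 11 + Z, so Z = 0.
A = 1 and Z = 0 is ¹₀n — a neutron.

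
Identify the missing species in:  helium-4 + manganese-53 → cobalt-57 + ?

gamma ray

Conserve mass number: 4 + 53 = 57 + A, so A = 0.
Conserve atomic number: 2 + 25 = 27 + Z, so Z = 0.
A = 0 and Z = 0 is γ — a gamma ray.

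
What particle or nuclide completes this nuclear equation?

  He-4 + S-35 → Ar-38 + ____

Conserve mass number: 4 + 35 = 38 + A, so A = 1.
Conserve atomic number: 2 + 16 = 18 + Z, so Z = 0.
A = 1 and Z = 0 is n — a neutron.

neutron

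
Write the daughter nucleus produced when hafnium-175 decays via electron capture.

Electron capture: mass number changes by +0, atomic number by -1.
A: 175 = 175; Z: 72 − 1 = 71.
Z = 71 is lutetium, so the daughter is lutetium-175.

Lu-175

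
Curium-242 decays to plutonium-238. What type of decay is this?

alpha decay

ΔA = 238 − 242 = -4; ΔZ = 94 − 96 = -2.
A drops by 4 and Z drops by 2 — the signature of alpha emission.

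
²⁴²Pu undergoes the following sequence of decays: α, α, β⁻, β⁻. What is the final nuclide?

Start: (A, Z) = (242, 94).
After α: (238, 92).
After α: (234, 90).
After β⁻: (234, 91).
After β⁻: (234, 92).
Z = 92 is uranium.

U-234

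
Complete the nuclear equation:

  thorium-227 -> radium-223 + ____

alpha particle

Conserve mass number: 227 = 223 + A, so A = 4.
Conserve atomic number: 90 = 88 + Z, so Z = 2.
A = 4 and Z = 2 is helium-4 — an alpha particle.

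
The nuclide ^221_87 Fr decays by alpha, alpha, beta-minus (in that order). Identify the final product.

Start: (A, Z) = (221, 87).
After α: (217, 85).
After α: (213, 83).
After β⁻: (213, 84).
Z = 84 is polonium.

Po-213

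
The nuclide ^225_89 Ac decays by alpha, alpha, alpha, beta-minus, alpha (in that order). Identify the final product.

Pb-209

Start: (A, Z) = (225, 89).
After α: (221, 87).
After α: (217, 85).
After α: (213, 83).
After β⁻: (213, 84).
After α: (209, 82).
Z = 82 is lead.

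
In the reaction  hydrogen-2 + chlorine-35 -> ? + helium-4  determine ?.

Conserve mass number: 2 + 35 = A + 4, so A = 33.
Conserve atomic number: 1 + 17 = Z + 2, so Z = 16.
Z = 16 is sulfur, so the species is sulfur-33.

S-33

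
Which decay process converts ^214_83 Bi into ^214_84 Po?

ΔA = 214 − 214 = 0; ΔZ = 84 − 83 = +1.
A is unchanged and Z rises by 1 — a neutron has become a proton (β⁻ decay).

beta-minus decay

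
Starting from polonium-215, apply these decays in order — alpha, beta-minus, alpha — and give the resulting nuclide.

Start: (A, Z) = (215, 84).
After α: (211, 82).
After β⁻: (211, 83).
After α: (207, 81).
Z = 81 is thallium.

Tl-207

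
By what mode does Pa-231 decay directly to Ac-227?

alpha decay

ΔA = 227 − 231 = -4; ΔZ = 89 − 91 = -2.
A drops by 4 and Z drops by 2 — the signature of alpha emission.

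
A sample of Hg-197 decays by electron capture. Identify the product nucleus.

Au-197

Electron capture: mass number changes by +0, atomic number by -1.
A: 197 = 197; Z: 80 − 1 = 79.
Z = 79 is gold, so the daughter is Au-197.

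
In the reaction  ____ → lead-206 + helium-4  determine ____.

Conserve mass number: A = 206 + 4, so A = 210.
Conserve atomic number: Z = 82 + 2, so Z = 84.
Z = 84 is polonium, so the species is polonium-210.

Po-210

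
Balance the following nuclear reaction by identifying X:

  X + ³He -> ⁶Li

triton

Conserve mass number: A + 3 = 6, so A = 3.
Conserve atomic number: Z + 2 = 3, so Z = 1.
A = 3 and Z = 1 is ³H — a triton.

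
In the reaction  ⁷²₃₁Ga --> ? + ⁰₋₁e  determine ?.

Conserve mass number: 72 = A + 0, so A = 72.
Conserve atomic number: 31 = Z − 1, so Z = 32.
Z = 32 is germanium, so the species is ⁷²₃₂Ge.

Ge-72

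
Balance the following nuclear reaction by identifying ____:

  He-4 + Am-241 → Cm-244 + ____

Conserve mass number: 4 + 241 = 244 + A, so A = 1.
Conserve atomic number: 2 + 95 = 96 + Z, so Z = 1.
A = 1 and Z = 1 is H-1 — a proton.

proton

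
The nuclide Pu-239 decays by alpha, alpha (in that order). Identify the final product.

Th-231

Start: (A, Z) = (239, 94).
After α: (235, 92).
After α: (231, 90).
Z = 90 is thorium.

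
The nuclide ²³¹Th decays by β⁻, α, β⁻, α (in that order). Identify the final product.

Start: (A, Z) = (231, 90).
After β⁻: (231, 91).
After α: (227, 89).
After β⁻: (227, 90).
After α: (223, 88).
Z = 88 is radium.

Ra-223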